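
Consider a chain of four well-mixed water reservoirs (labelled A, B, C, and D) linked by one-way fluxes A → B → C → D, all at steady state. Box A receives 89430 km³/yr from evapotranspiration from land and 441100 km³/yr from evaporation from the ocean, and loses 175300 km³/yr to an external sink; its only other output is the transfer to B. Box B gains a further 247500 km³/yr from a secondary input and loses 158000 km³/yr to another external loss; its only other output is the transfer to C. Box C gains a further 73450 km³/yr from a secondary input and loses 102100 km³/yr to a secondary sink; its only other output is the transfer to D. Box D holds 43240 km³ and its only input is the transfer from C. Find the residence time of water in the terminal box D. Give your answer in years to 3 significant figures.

0.104 yr

Box A: F(A→B) = (89430 + 441100) − 175300 = 355230 km³/yr.
Box B: F(B→C) = (355230 + 247500) − 158000 = 444730 km³/yr.
Box C: F(C→D) = (444730 + 73450) − 102100 = 416080 km³/yr.
Box D throughput = its input = 416080 km³/yr; τ = 43240 / 416080 = 0.1039 yr.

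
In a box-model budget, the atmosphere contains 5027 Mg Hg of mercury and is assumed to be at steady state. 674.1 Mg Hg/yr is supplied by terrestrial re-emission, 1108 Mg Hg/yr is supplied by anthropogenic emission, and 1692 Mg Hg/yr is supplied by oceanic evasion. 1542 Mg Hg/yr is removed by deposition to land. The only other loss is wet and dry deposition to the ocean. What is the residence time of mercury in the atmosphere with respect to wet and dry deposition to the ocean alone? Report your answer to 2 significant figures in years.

2.6 yr

At steady state ΣF_in = ΣF_out.
ΣF_in = 674.1 + 1108 + 1692 = 3474.1 Mg Hg/yr.
Wet and dry deposition to the ocean flux = ΣF_in − (1542) = 3474.1 − 1542 = 1932 Mg Hg/yr.
τ = M / F = 5027 / 1932 = 2.602 yr.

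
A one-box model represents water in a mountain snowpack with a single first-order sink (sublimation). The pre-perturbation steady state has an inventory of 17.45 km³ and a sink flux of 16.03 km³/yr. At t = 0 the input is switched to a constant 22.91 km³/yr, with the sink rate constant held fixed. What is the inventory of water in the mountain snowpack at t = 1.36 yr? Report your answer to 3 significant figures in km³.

22.8 km³

The sink rate constant is k = F₀/M₀ = 16.03/17.45 = 0.9186 yr⁻¹.
Solving dM/dt = F₁ − kM with M(0) = M₀ gives M(t) = F₁/k + (M₀ − F₁/k)·e^(−kt).
F₁/k = 22.91/0.9186 = 24.939 km³; kt = 0.9186 × 1.36 = 1.249, e^(−kt) = 0.2867.
M(1.36) = 24.939 + (17.45 − 24.939) × 0.2867 = 24.939 − 2.147 = 22.792 km³.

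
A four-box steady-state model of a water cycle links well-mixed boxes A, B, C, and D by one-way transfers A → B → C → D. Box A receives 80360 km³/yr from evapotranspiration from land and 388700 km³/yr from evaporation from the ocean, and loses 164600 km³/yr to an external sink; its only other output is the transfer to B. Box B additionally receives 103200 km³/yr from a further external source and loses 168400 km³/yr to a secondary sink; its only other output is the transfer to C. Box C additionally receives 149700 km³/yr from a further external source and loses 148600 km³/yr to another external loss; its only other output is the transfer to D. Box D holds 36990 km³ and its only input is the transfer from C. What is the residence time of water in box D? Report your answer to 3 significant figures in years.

0.154 yr

Box A: F(A→B) = (80360 + 388700) − 164600 = 304460 km³/yr.
Box B: F(B→C) = (304460 + 103200) − 168400 = 239260 km³/yr.
Box C: F(C→D) = (239260 + 149700) − 148600 = 240360 km³/yr.
Box D throughput = its input = 240360 km³/yr; τ = 36990 / 240360 = 0.1539 yr.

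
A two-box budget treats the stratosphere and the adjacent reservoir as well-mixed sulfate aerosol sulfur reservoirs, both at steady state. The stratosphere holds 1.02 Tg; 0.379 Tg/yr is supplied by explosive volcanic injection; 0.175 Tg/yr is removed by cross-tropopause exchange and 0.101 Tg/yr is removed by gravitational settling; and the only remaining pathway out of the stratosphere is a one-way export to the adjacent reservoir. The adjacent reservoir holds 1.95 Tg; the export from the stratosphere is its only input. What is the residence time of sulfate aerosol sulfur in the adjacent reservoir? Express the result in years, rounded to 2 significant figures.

19 yr

Balance the stratosphere: ΣF_in = 0.37900 Tg/yr.
Export to the adjacent reservoir = ΣF_in − (0.175 + 0.101) = 0.10300 Tg/yr.
At steady state the output of the adjacent reservoir equals its input, 0.10300 Tg/yr.
τ = M / F = 1.95 / 0.10300 = 18.93 yr.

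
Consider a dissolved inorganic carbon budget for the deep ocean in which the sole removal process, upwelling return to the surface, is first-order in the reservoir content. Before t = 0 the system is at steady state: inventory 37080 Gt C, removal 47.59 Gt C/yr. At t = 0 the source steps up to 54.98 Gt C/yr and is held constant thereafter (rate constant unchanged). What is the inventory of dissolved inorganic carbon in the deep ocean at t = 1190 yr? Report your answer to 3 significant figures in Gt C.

Residence time τ = M₀/F₀ = 779.2 yr. The eventual steady state is M_∞ = M₀·(F₁/F₀) = 37080 × 54.98/47.59 = 42838 Gt C.
The anomaly ΔM(t) = M(t) − M_∞ decays as ΔM₀·e^(−t/τ) with ΔM₀ = 37080 − 42838 = −5758 Gt C.
At t = 1190 yr, e^(−t/τ) = e^(−1.527) = 0.2171, so ΔM = −1250 Gt C and M = 42838 − 1250 = 41588 Gt C.

41600 Gt C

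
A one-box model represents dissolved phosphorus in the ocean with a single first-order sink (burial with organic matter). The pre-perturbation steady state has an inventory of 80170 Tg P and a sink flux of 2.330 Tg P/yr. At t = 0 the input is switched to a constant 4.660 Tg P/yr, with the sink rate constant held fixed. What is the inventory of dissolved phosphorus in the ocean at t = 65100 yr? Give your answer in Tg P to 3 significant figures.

148000 Tg P

The sink rate constant is k = F₀/M₀ = 2.330/80170 = 2.906×10^-5 yr⁻¹.
Solving dM/dt = F₁ − kM with M(0) = M₀ gives M(t) = F₁/k + (M₀ − F₁/k)·e^(−kt).
F₁/k = 4.660/2.906×10^-5 = 160340 Tg P; kt = 2.906×10^-5 × 65100 = 1.892, e^(−kt) = 0.1508.
M(65100) = 160340 + (80170 − 160340) × 0.1508 = 160340 − 12090 = 148250 Tg P.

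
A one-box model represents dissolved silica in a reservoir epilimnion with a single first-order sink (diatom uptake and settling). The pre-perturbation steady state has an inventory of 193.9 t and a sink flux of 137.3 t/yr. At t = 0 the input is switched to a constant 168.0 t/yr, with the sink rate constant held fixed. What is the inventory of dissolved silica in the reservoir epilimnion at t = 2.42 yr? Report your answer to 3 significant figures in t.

229 t

The sink rate constant is k = F₀/M₀ = 137.3/193.9 = 0.7081 yr⁻¹.
Solving dM/dt = F₁ − kM with M(0) = M₀ gives M(t) = F₁/k + (M₀ − F₁/k)·e^(−kt).
F₁/k = 168.0/0.7081 = 237.26 t; kt = 0.7081 × 2.42 = 1.714, e^(−kt) = 0.1802.
M(2.42) = 237.26 + (193.9 − 237.26) × 0.1802 = 237.26 − 7.813 = 229.44 t.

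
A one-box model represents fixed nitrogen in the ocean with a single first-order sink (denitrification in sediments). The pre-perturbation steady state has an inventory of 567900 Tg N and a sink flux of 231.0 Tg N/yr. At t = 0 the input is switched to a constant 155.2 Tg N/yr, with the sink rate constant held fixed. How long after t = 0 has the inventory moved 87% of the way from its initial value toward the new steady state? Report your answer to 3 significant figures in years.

5020 yr

τ = M₀/F₀ = 567900/231.0 = 2458 yr.
The remaining gap fraction is e^(−t/τ); 87% covered ⇒ e^(−t/τ) = 0.130.
t = −τ ln(0.130) = 2458 × 2.040 = 5016 yr.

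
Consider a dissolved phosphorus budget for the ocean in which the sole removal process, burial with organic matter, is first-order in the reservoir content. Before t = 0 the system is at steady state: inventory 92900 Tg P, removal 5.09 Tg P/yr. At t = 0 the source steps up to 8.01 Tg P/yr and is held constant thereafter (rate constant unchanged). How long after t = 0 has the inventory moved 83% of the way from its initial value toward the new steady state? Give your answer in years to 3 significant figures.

32300 yr

τ = M₀/F₀ = 92900/5.09 = 18250 yr.
The remaining gap fraction is e^(−t/τ); 83% covered ⇒ e^(−t/τ) = 0.170.
t = −τ ln(0.170) = 18250 × 1.772 = 32340 yr.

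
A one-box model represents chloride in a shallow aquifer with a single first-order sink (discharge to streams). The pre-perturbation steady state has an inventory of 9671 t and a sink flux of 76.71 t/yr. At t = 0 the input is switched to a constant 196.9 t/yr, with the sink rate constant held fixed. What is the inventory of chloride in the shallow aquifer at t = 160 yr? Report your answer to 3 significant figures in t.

20600 t

τ = M₀/F₀ = 9671/76.71 = 126.1 yr; rate constant k = 1/τ.
New steady state M_∞ = F₁/k = F₁·τ = 196.9 × 126.1 = 24824 t.
M(t) = M_∞ + (M₀ − M_∞)·e^(−t/τ); t/τ = 160/126.1 = 1.269, so e^(−t/τ) = 0.2811.
M(t) = 24824 − 15150 × 0.2811 = 20565 t.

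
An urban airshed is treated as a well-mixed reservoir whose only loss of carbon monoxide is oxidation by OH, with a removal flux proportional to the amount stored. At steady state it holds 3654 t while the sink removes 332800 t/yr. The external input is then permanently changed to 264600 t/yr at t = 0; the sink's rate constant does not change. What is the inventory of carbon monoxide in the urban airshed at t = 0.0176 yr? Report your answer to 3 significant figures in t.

3060 t

τ = M₀/F₀ = 3654/332800 = 0.01098 yr; rate constant k = 1/τ.
New steady state M_∞ = F₁/k = F₁·τ = 264600 × 0.01098 = 2905.2 t.
M(t) = M_∞ + (M₀ − M_∞)·e^(−t/τ); t/τ = 0.0176/0.01098 = 1.603, so e^(−t/τ) = 0.2013.
M(t) = 2905.2 + 748.8 × 0.2013 = 3055.9 t.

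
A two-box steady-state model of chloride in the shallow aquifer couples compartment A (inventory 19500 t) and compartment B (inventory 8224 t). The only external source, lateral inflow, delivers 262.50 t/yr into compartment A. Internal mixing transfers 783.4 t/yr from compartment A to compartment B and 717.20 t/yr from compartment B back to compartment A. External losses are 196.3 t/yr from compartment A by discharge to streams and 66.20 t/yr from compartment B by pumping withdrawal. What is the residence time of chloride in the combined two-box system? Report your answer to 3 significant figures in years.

For the system as a whole, the A↔B exchange is internal and contributes nothing to the throughput; only the external sinks remove mass.
M_total = 19500 + 8224 = 27724 t.
ΣF_external_out = 196.3 + 66.20 = 262.50 t/yr.
τ = M_total / ΣF_ext = 27724 / 262.50 = 105.6 yr.

106 yr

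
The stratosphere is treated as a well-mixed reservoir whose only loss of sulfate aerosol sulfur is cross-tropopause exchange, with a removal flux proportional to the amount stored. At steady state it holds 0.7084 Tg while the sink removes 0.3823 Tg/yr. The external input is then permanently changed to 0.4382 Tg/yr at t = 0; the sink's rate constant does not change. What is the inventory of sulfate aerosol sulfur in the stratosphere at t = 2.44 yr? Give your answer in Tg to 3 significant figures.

τ = M₀/F₀ = 0.7084/0.3823 = 1.853 yr; rate constant k = 1/τ.
New steady state M_∞ = F₁/k = F₁·τ = 0.4382 × 1.853 = 0.81198 Tg.
M(t) = M_∞ + (M₀ − M_∞)·e^(−t/τ); t/τ = 2.44/1.853 = 1.317, so e^(−t/τ) = 0.2680.
M(t) = 0.81198 − 0.1036 × 0.2680 = 0.78422 Tg.

0.784 Tg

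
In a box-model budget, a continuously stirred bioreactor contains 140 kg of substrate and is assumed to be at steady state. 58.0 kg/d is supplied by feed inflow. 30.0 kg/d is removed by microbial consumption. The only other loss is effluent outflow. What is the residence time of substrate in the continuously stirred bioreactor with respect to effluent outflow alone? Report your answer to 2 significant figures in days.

At steady state ΣF_in = ΣF_out.
ΣF_in = 58.000 kg/d.
Effluent outflow flux = ΣF_in − (30.0) = 58.000 − 30.00 = 28.00 kg/d.
τ = M / F = 140 / 28.00 = 5.000 d.

5.0 d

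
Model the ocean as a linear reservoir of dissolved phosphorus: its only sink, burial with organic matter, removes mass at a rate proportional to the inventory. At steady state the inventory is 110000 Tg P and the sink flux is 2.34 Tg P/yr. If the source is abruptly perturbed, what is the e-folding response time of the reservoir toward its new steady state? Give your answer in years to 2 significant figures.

For a linear reservoir the response time equals the residence time τ = M/F.
τ = 110000 / 2.34 = 47010 yr.

47000 yr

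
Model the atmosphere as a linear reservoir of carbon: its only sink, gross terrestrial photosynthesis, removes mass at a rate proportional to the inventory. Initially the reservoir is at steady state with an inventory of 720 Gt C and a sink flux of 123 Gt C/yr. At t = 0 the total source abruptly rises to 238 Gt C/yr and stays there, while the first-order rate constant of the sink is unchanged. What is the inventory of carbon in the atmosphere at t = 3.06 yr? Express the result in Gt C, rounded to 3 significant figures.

The sink rate constant is k = F₀/M₀ = 123/720 = 0.1708 yr⁻¹.
Solving dM/dt = F₁ − kM with M(0) = M₀ gives M(t) = F₁/k + (M₀ − F₁/k)·e^(−kt).
F₁/k = 238/0.1708 = 1393.2 Gt C; kt = 0.1708 × 3.06 = 0.5228, e^(−kt) = 0.5929.
M(3.06) = 1393.2 + (720 − 1393.2) × 0.5929 = 1393.2 − 399.1 = 994.06 Gt C.

994 Gt C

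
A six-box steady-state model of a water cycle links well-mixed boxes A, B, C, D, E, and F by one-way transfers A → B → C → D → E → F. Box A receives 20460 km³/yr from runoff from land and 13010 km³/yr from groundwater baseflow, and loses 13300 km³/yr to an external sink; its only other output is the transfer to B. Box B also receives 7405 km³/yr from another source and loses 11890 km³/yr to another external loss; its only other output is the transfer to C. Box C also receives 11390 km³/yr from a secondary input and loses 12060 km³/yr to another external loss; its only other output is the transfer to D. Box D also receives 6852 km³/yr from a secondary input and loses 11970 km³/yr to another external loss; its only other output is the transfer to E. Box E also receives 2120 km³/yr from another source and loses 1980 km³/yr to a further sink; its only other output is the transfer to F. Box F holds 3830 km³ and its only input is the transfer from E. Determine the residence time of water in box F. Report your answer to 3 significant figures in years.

0.382 yr

Box A: F(A→B) = (20460 + 13010) − 13300 = 20170 km³/yr.
Box B: F(B→C) = (20170 + 7405) − 11890 = 15685 km³/yr.
Box C: F(C→D) = (15685 + 11390) − 12060 = 15015 km³/yr.
Box D: F(D→E) = (15015 + 6852) − 11970 = 9897.0 km³/yr.
Box E: F(E→F) = (9897.0 + 2120) − 1980 = 10037 km³/yr.
Box F throughput = its input = 10037 km³/yr; τ = 3830 / 10037 = 0.3816 yr.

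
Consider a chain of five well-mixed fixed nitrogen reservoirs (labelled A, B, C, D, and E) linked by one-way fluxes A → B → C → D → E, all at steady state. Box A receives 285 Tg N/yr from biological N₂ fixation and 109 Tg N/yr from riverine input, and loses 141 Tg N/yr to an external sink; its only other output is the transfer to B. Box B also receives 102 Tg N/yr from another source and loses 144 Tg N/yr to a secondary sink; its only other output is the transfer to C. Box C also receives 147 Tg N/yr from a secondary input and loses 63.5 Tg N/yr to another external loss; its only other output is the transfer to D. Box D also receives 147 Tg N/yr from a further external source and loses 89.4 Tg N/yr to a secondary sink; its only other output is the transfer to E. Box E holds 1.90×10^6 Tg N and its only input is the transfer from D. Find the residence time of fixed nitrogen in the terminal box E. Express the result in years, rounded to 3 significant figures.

Box A: F(A→B) = (285 + 109) − 141 = 253.00 Tg N/yr.
Box B: F(B→C) = (253.00 + 102) − 144 = 211.00 Tg N/yr.
Box C: F(C→D) = (211.00 + 147) − 63.5 = 294.50 Tg N/yr.
Box D: F(D→E) = (294.50 + 147) − 89.4 = 352.10 Tg N/yr.
Box E throughput = its input = 352.10 Tg N/yr; τ = 1.90×10^6 / 352.10 = 5396 yr.

5400 yr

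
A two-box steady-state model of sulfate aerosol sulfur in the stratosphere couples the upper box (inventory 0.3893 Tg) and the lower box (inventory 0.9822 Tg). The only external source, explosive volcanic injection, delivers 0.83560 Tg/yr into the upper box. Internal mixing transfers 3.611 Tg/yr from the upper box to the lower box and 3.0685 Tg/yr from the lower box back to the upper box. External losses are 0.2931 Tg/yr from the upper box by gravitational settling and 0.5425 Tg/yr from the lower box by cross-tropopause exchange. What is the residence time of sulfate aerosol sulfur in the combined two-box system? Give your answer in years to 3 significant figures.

Residence time in the combined system uses the total inventory and the total *external* removal — internal exchanges between the two boxes cancel.
M_total = 0.3893 + 0.9822 = 1.3715 Tg.
ΣF_external_out = 0.2931 + 0.5425 = 0.83560 Tg/yr.
τ = M_total / ΣF_ext = 1.3715 / 0.83560 = 1.641 yr.

1.64 yr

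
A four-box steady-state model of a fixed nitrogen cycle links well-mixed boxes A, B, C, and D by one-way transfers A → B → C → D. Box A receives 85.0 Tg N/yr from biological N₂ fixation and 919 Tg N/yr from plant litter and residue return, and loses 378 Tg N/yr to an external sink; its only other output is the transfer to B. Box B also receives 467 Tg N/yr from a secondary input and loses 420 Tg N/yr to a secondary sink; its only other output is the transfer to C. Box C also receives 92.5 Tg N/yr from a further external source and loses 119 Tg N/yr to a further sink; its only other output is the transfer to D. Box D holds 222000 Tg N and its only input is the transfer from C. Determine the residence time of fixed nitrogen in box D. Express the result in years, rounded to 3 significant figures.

Box A: F(A→B) = (85.0 + 919) − 378 = 626.00 Tg N/yr.
Box B: F(B→C) = (626.00 + 467) − 420 = 673.00 Tg N/yr.
Box C: F(C→D) = (673.00 + 92.5) − 119 = 646.50 Tg N/yr.
Box D throughput = its input = 646.50 Tg N/yr; τ = 222000 / 646.50 = 343.4 yr.

343 yr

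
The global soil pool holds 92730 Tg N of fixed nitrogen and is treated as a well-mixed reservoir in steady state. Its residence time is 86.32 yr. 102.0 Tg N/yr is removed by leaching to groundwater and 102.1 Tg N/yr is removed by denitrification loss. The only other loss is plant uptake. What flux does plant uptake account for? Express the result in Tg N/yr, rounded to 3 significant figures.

870 Tg N/yr

Total removal F = M/τ = 92730 / 86.32 = 1074 Tg N/yr.
Plant uptake = F − (102.0 + 102.1) = 1074 − 204.1 = 870.2 Tg N/yr.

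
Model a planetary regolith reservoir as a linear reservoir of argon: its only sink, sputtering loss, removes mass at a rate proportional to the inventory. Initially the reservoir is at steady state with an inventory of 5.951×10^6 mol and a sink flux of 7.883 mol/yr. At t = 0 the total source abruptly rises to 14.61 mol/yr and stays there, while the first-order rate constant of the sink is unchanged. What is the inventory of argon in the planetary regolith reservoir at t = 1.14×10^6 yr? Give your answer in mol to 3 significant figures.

9.91×10^6 mol

τ = M₀/F₀ = 5.951×10^6/7.883 = 754900 yr; rate constant k = 1/τ.
New steady state M_∞ = F₁/k = F₁·τ = 14.61 × 754900 = 1.1029×10^7 mol.
M(t) = M_∞ + (M₀ − M_∞)·e^(−t/τ); t/τ = 1.14×10^6/754900 = 1.510, so e^(−t/τ) = 0.2209.
M(t) = 1.1029×10^7 − 5.078×10^6 × 0.2209 = 9.9076×10^6 mol.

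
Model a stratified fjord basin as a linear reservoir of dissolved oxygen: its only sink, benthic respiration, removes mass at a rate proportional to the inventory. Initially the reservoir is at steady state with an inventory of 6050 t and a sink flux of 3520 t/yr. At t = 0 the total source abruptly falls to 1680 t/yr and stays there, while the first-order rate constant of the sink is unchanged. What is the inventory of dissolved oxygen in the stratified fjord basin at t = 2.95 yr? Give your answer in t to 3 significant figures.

The sink rate constant is k = F₀/M₀ = 3520/6050 = 0.5818 yr⁻¹.
Solving dM/dt = F₁ − kM with M(0) = M₀ gives M(t) = F₁/k + (M₀ − F₁/k)·e^(−kt).
F₁/k = 1680/0.5818 = 2887.5 t; kt = 0.5818 × 2.95 = 1.716, e^(−kt) = 0.1797.
M(2.95) = 2887.5 + (6050 − 2887.5) × 0.1797 = 2887.5 + 568.4 = 3455.9 t.

3460 t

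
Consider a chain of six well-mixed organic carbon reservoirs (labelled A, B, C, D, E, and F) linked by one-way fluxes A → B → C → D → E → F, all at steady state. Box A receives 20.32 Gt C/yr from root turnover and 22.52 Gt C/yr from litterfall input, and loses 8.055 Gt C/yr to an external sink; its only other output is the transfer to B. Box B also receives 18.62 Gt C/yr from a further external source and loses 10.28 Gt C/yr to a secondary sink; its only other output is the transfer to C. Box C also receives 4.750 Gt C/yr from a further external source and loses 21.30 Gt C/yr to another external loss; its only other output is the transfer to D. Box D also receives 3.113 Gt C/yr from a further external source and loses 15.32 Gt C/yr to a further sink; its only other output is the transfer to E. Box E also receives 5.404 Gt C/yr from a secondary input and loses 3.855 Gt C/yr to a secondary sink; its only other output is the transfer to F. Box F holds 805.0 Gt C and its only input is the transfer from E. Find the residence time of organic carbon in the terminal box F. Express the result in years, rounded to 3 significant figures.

50.6 yr

Box A: F(A→B) = (20.32 + 22.52) − 8.055 = 34.785 Gt C/yr.
Box B: F(B→C) = (34.785 + 18.62) − 10.28 = 43.125 Gt C/yr.
Box C: F(C→D) = (43.125 + 4.750) − 21.30 = 26.575 Gt C/yr.
Box D: F(D→E) = (26.575 + 3.113) − 15.32 = 14.368 Gt C/yr.
Box E: F(E→F) = (14.368 + 5.404) − 3.855 = 15.917 Gt C/yr.
Box F throughput = its input = 15.917 Gt C/yr; τ = 805.0 / 15.917 = 50.57 yr.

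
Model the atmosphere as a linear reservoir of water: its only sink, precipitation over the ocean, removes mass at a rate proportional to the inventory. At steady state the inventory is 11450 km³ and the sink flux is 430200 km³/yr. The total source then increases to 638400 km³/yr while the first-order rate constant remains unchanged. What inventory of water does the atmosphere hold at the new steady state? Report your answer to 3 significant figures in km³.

17000 km³

Rate constant k = F/M = 430200 / 11450 = 37.57 yr⁻¹.
At the new steady state, source = k·M_new ⇒ M_new = 638400 / 37.57 = 16990 km³.
(Equivalently M_new = M × F_new/F_old = 11450 × 638400/430200.)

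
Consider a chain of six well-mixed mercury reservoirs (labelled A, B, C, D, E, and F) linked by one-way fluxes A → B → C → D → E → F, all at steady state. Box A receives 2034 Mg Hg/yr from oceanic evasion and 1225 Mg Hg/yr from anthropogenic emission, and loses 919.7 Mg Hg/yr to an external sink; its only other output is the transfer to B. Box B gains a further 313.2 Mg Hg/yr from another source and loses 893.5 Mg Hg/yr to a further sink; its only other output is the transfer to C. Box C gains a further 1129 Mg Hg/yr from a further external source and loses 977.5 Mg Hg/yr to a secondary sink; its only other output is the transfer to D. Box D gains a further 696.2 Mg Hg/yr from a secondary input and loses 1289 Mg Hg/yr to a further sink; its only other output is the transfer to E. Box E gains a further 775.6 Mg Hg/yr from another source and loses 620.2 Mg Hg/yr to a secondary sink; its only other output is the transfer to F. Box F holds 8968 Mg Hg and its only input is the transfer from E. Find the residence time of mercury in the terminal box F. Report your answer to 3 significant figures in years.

6.09 yr

Box A: F(A→B) = (2034 + 1225) − 919.7 = 2339.3 Mg Hg/yr.
Box B: F(B→C) = (2339.3 + 313.2) − 893.5 = 1759.0 Mg Hg/yr.
Box C: F(C→D) = (1759.0 + 1129) − 977.5 = 1910.5 Mg Hg/yr.
Box D: F(D→E) = (1910.5 + 696.2) − 1289 = 1317.7 Mg Hg/yr.
Box E: F(E→F) = (1317.7 + 775.6) − 620.2 = 1473.1 Mg Hg/yr.
Box F throughput = its input = 1473.1 Mg Hg/yr; τ = 8968 / 1473.1 = 6.088 yr.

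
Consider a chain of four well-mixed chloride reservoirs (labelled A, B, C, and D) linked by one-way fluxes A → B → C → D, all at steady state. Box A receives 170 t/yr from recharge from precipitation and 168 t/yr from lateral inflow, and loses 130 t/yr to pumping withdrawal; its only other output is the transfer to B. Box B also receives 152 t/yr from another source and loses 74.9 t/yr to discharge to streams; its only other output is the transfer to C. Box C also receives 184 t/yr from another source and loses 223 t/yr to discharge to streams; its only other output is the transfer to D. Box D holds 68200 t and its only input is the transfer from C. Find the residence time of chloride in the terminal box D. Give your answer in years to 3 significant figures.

277 yr

Box A: F(A→B) = (170 + 168) − 130 = 208.00 t/yr.
Box B: F(B→C) = (208.00 + 152) − 74.9 = 285.10 t/yr.
Box C: F(C→D) = (285.10 + 184) − 223 = 246.10 t/yr.
Box D throughput = its input = 246.10 t/yr; τ = 68200 / 246.10 = 277.1 yr.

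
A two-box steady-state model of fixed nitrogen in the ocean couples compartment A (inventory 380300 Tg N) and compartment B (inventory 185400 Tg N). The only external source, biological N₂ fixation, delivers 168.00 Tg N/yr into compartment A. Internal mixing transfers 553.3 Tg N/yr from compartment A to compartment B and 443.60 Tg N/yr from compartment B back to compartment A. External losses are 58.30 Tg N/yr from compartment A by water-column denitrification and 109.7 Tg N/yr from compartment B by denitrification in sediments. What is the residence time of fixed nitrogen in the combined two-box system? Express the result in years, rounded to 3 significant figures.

3370 yr

Residence time in the combined system uses the total inventory and the total *external* removal — internal exchanges between the two boxes cancel.
M_total = 380300 + 185400 = 565700 Tg N.
ΣF_external_out = 58.30 + 109.7 = 168.00 Tg N/yr.
τ = M_total / ΣF_ext = 565700 / 168.00 = 3367 yr.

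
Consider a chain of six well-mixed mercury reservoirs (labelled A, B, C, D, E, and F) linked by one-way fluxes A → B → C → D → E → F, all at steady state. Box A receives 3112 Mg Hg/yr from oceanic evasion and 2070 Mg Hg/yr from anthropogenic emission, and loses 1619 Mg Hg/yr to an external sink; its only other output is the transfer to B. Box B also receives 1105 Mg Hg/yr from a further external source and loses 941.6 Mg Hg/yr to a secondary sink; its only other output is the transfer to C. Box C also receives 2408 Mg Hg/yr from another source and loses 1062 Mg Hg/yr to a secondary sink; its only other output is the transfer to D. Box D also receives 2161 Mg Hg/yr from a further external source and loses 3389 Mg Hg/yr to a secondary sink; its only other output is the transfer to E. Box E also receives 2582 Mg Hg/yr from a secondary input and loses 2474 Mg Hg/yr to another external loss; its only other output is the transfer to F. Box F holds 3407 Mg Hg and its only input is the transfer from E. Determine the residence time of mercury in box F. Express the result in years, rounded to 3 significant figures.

0.862 yr

Box A: F(A→B) = (3112 + 2070) − 1619 = 3563.0 Mg Hg/yr.
Box B: F(B→C) = (3563.0 + 1105) − 941.6 = 3726.4 Mg Hg/yr.
Box C: F(C→D) = (3726.4 + 2408) − 1062 = 5072.4 Mg Hg/yr.
Box D: F(D→E) = (5072.4 + 2161) − 3389 = 3844.4 Mg Hg/yr.
Box E: F(E→F) = (3844.4 + 2582) − 2474 = 3952.4 Mg Hg/yr.
Box F throughput = its input = 3952.4 Mg Hg/yr; τ = 3407 / 3952.4 = 0.8620 yr.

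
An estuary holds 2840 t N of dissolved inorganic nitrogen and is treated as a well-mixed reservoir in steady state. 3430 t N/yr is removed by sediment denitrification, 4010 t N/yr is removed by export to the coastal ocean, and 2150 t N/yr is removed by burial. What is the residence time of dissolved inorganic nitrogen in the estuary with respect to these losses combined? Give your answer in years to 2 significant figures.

Total removal = 3430 + 4010 + 2150 = 9590.0 t N/yr.
τ = M / ΣF_out = 2840 / 9590.0 = 0.2961 yr.

0.30 yr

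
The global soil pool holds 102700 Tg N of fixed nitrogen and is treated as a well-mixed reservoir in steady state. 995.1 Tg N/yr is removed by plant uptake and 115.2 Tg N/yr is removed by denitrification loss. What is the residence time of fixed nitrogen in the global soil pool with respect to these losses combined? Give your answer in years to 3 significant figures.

Total removal = 995.1 + 115.2 = 1110.3 Tg N/yr.
τ = M / ΣF_out = 102700 / 1110.3 = 92.50 yr.

92.5 yr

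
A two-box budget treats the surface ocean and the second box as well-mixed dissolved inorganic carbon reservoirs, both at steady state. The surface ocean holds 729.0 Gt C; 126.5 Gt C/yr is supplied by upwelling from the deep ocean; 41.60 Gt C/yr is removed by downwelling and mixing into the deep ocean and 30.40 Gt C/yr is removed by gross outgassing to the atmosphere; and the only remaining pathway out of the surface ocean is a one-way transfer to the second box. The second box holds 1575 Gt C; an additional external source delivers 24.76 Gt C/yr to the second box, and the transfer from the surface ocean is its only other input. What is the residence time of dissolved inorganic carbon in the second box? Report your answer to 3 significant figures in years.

19.9 yr

Balance the surface ocean: ΣF_in = 126.50 Gt C/yr.
Transfer to the second box = ΣF_in − (41.60 + 30.40) = 54.500 Gt C/yr.
Total input to the second box = 54.500 + 24.76 = 79.260 Gt C/yr; at steady state this equals its total output.
τ = M / F = 1575 / 79.260 = 19.87 yr.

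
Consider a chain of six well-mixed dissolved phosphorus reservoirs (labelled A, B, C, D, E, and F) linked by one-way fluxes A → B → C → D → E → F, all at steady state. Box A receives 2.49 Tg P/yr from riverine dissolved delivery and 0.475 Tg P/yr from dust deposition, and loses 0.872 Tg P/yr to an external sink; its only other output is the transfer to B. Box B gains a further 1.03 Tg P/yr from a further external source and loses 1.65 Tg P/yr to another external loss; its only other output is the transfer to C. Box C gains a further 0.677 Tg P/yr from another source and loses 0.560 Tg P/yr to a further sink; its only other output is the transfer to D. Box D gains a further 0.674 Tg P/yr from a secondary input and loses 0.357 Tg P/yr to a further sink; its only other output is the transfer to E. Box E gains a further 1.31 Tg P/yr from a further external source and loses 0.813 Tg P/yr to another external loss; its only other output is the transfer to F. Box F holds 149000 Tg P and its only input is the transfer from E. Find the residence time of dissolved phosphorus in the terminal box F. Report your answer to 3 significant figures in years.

62000 yr

Box A: F(A→B) = (2.49 + 0.475) − 0.872 = 2.0930 Tg P/yr.
Box B: F(B→C) = (2.0930 + 1.03) − 1.65 = 1.4730 Tg P/yr.
Box C: F(C→D) = (1.4730 + 0.677) − 0.560 = 1.5900 Tg P/yr.
Box D: F(D→E) = (1.5900 + 0.674) − 0.357 = 1.9070 Tg P/yr.
Box E: F(E→F) = (1.9070 + 1.31) − 0.813 = 2.4040 Tg P/yr.
Box F throughput = its input = 2.4040 Tg P/yr; τ = 149000 / 2.4040 = 61980 yr.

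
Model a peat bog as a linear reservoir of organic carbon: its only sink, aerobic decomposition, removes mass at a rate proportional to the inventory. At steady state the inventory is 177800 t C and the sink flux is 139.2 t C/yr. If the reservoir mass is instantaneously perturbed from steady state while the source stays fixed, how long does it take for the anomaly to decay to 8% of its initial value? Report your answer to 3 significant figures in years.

For a linear reservoir the anomaly decays as exp(−t/τ) with τ = M/F = 177800/139.2 = 1277 yr.
exp(−t/τ) = 0.08 ⇒ t = −τ ln(0.08) = 1277 × 2.526 = 3226 yr.

3230 yr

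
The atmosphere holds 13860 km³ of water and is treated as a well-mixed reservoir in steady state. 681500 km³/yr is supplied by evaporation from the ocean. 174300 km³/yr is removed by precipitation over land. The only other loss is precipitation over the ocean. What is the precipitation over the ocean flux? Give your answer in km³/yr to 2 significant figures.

At steady state ΣF_in = ΣF_out.
ΣF_in = 681500 km³/yr.
Precipitation over the ocean flux = ΣF_in − (174300) = 681500 − 174300 = 507200 km³/yr.

510000 km³/yr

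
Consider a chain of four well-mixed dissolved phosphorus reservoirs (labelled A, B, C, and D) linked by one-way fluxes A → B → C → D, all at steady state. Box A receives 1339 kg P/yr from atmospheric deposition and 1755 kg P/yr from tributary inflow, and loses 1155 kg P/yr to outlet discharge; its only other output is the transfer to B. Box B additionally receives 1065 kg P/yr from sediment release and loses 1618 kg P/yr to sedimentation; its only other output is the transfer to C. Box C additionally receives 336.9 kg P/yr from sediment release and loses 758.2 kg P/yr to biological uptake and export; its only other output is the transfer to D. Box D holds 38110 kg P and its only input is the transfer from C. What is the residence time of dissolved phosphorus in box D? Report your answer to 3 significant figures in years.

Box A: F(A→B) = (1339 + 1755) − 1155 = 1939.0 kg P/yr.
Box B: F(B→C) = (1939.0 + 1065) − 1618 = 1386.0 kg P/yr.
Box C: F(C→D) = (1386.0 + 336.9) − 758.2 = 964.70 kg P/yr.
Box D throughput = its input = 964.70 kg P/yr; τ = 38110 / 964.70 = 39.50 yr.

39.5 yr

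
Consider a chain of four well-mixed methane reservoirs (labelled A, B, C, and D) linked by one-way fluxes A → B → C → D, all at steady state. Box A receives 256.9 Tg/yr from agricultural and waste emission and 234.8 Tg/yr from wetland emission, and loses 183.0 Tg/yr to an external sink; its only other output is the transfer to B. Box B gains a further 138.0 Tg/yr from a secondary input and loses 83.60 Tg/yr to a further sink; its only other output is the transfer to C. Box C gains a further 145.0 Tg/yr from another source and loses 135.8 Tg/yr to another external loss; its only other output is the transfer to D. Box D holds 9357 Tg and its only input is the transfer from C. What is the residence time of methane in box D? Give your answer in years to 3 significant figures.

25.1 yr

Box A: F(A→B) = (256.9 + 234.8) − 183.0 = 308.70 Tg/yr.
Box B: F(B→C) = (308.70 + 138.0) − 83.60 = 363.10 Tg/yr.
Box C: F(C→D) = (363.10 + 145.0) − 135.8 = 372.30 Tg/yr.
Box D throughput = its input = 372.30 Tg/yr; τ = 9357 / 372.30 = 25.13 yr.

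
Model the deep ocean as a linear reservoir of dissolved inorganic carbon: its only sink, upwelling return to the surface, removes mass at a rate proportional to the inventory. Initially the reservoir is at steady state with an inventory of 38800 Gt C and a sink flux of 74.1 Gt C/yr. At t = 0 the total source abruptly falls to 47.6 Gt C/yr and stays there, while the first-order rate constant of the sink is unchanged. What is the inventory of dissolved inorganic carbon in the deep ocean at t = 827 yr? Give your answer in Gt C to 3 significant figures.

27800 Gt C

The sink rate constant is k = F₀/M₀ = 74.1/38800 = 0.001910 yr⁻¹.
Solving dM/dt = F₁ − kM with M(0) = M₀ gives M(t) = F₁/k + (M₀ − F₁/k)·e^(−kt).
F₁/k = 47.6/0.001910 = 24924 Gt C; kt = 0.001910 × 827 = 1.579, e^(−kt) = 0.2061.
M(827) = 24924 + (38800 − 24924) × 0.2061 = 24924 + 2860 = 27784 Gt C.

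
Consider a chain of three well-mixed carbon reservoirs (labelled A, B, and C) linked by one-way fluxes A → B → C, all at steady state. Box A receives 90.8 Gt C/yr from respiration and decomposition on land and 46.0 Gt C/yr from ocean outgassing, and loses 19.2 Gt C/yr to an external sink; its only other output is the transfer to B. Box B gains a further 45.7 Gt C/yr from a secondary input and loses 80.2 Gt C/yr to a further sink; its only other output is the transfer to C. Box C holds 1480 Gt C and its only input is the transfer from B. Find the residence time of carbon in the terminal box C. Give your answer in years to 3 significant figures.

Box A: F(A→B) = (90.8 + 46.0) − 19.2 = 117.60 Gt C/yr.
Box B: F(B→C) = (117.60 + 45.7) − 80.2 = 83.100 Gt C/yr.
Box C throughput = its input = 83.100 Gt C/yr; τ = 1480 / 83.100 = 17.81 yr.

17.8 yr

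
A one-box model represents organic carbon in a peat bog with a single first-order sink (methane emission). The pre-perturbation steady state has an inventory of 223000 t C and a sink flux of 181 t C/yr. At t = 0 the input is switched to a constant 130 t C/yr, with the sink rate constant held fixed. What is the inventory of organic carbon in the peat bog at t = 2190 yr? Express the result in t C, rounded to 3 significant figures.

171000 t C

τ = M₀/F₀ = 223000/181 = 1232 yr; rate constant k = 1/τ.
New steady state M_∞ = F₁/k = F₁·τ = 130 × 1232 = 160170 t C.
M(t) = M_∞ + (M₀ − M_∞)·e^(−t/τ); t/τ = 2190/1232 = 1.778, so e^(−t/τ) = 0.1691.
M(t) = 160170 + 62830 × 0.1691 = 170790 t C.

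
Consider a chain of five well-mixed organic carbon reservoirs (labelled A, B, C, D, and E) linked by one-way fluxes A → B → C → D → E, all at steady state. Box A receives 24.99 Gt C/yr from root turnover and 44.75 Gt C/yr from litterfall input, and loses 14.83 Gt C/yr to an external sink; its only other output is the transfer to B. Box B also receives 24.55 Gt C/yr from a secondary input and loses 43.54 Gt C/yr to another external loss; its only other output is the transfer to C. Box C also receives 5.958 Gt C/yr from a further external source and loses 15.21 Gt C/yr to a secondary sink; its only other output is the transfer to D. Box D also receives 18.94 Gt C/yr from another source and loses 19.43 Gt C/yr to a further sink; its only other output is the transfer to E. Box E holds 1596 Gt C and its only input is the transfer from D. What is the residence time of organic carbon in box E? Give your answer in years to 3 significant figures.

61.0 yr

Box A: F(A→B) = (24.99 + 44.75) − 14.83 = 54.910 Gt C/yr.
Box B: F(B→C) = (54.910 + 24.55) − 43.54 = 35.920 Gt C/yr.
Box C: F(C→D) = (35.920 + 5.958) − 15.21 = 26.668 Gt C/yr.
Box D: F(D→E) = (26.668 + 18.94) − 19.43 = 26.178 Gt C/yr.
Box E throughput = its input = 26.178 Gt C/yr; τ = 1596 / 26.178 = 60.97 yr.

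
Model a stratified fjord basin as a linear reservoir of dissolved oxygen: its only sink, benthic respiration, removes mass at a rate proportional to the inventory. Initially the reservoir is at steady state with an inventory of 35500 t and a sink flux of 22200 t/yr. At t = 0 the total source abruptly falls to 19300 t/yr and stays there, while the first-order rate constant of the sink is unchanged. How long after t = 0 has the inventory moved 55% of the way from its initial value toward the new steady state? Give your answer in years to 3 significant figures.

τ = M₀/F₀ = 35500/22200 = 1.599 yr.
The remaining gap fraction is e^(−t/τ); 55% covered ⇒ e^(−t/τ) = 0.450.
t = −τ ln(0.450) = 1.599 × 0.7985 = 1.277 yr.

1.28 yr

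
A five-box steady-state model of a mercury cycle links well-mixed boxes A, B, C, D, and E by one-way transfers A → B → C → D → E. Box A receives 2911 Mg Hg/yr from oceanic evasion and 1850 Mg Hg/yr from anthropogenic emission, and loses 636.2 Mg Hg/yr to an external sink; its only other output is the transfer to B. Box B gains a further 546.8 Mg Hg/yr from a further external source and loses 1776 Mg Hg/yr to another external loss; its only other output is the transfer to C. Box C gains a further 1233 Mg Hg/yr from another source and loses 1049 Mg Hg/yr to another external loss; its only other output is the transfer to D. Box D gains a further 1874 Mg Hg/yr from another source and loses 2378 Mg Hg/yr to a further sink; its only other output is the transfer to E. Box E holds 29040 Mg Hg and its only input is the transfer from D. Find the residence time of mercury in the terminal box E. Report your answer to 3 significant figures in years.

Box A: F(A→B) = (2911 + 1850) − 636.2 = 4124.8 Mg Hg/yr.
Box B: F(B→C) = (4124.8 + 546.8) − 1776 = 2895.6 Mg Hg/yr.
Box C: F(C→D) = (2895.6 + 1233) − 1049 = 3079.6 Mg Hg/yr.
Box D: F(D→E) = (3079.6 + 1874) − 2378 = 2575.6 Mg Hg/yr.
Box E throughput = its input = 2575.6 Mg Hg/yr; τ = 29040 / 2575.6 = 11.28 yr.

11.3 yr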